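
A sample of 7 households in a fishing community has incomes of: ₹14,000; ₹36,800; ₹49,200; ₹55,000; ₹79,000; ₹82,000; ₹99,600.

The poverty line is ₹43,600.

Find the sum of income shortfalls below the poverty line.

Below z: ₹14,000, ₹36,800 (q = 2 of N = 7).
Individual gaps: 43600−14000 = 29600; 43600−36800 = 6800.
Aggregate gap = ₹36,400.

₹36,400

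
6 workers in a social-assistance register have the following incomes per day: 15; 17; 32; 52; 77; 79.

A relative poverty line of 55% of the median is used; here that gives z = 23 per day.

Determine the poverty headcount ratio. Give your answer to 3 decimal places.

2 of the 6 workers have income below 23.
H = 2/6 = 0.333.

0.333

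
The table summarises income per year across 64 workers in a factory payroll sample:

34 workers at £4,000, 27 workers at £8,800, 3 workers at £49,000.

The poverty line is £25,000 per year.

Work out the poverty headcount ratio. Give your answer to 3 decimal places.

0.953

61 of the 64 workers have income below £25,000.
H = 61/64 = 0.953.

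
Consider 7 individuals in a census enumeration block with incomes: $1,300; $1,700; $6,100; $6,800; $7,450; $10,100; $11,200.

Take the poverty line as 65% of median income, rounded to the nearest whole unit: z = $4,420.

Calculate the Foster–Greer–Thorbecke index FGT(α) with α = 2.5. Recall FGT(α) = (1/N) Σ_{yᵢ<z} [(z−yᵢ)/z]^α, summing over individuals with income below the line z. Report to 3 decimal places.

0.102

Poor units: $1,300, $1,700 (q = 2 of N = 7).
Normalized shortfalls: (4420−1300)/4420 = 0.7059; (4420−1700)/4420 = 0.6154.
Raised to α = 2.5: 0.41863; 0.29708.
Sum = 0.715706; FGT(2.5) = 0.715706 / 7 = 0.102.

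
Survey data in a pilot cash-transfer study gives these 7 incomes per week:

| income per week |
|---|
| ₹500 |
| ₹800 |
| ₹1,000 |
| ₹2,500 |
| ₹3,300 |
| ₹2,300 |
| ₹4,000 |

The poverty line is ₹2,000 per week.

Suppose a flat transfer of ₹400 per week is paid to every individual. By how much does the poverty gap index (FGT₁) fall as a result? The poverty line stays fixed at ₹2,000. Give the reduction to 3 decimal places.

0.086

Before: below the line — ₹500, ₹800, ₹1,000; poverty gap index (FGT₁) = 0.26429.
After the ₹400 transfer: below the line — ₹900, ₹1,200, ₹1,400; poverty gap index (FGT₁) = 0.17857.
Reduction = 0.26429 − 0.17857 = 0.086.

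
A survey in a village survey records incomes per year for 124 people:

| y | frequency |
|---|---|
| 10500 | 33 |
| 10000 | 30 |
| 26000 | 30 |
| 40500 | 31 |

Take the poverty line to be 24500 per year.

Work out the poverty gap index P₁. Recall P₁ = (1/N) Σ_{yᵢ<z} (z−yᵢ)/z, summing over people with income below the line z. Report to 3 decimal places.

0.295

Poor units: 30×10000, 33×10500 (q = 63 of N = 124).
Gap ratios (z−y)/z: (24500−10000)/24500 = 0.5918 (×30); (24500−10500)/24500 = 0.5714 (×33).
Sum of shortfalls = 36.612245; P₁ averages over all N: 36.612245 / 124 = 0.295.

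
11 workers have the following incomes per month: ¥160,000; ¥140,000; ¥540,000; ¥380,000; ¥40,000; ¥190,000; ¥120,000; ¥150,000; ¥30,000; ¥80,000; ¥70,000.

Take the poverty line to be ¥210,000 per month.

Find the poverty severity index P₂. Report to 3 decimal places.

0.242

Incomes under z: ¥30,000, ¥40,000, ¥70,000, ¥80,000, ¥120,000, ¥140,000, ¥150,000, ¥160,000, ¥190,000 (q = 9 of N = 11).
Gap ratios (z−y)/z: (210000−30000)/210000 = 0.8571; (210000−40000)/210000 = 0.8095; (210000−70000)/210000 = 0.6667; (210000−80000)/210000 = 0.6190; (210000−120000)/210000 = 0.4286; (210000−140000)/210000 = 0.3333; (210000−150000)/210000 = 0.2857; (210000−160000)/210000 = 0.2381; (210000−190000)/210000 = 0.0952.
Squared: 0.7347; 0.6553; 0.4444; 0.3832; 0.1837; 0.1111; 0.0816; 0.0567; 0.0091.
Sum = 2.659864; P₂ = 2.659864 / 11 = 0.242.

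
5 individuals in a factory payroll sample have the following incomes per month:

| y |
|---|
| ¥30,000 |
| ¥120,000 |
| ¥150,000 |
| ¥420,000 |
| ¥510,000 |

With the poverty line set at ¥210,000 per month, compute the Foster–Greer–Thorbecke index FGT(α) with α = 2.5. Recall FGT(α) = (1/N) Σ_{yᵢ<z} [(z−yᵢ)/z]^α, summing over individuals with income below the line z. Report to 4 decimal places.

0.1688

Below the line: ¥30,000, ¥120,000, ¥150,000 (q = 3 of N = 5).
Gap ratios (z−y)/z: (210000−30000)/210000 = 0.8571; (210000−120000)/210000 = 0.4286; (210000−150000)/210000 = 0.2857.
Raised to α = 2.5: 0.68019; 0.12024; 0.04363.
Sum = 0.844071; FGT(2.5) = 0.844071 / 5 = 0.1688.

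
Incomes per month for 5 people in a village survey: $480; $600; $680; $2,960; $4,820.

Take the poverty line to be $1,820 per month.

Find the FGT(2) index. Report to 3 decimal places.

0.277

Below the line: $480, $600, $680 (q = 3 of N = 5).
Gap ratios (z−y)/z: (1820−480)/1820 = 0.7363; (1820−600)/1820 = 0.6703; (1820−680)/1820 = 0.6264.
Squared: 0.5421; 0.4493; 0.3923.
Sum = 1.383770; P₂ = 1.383770 / 5 = 0.277.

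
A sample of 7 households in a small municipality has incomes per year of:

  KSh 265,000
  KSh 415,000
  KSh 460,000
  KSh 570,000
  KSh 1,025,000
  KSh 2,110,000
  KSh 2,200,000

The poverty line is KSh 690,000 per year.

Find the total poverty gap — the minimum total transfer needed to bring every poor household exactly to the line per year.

Below the line: KSh 265,000, KSh 415,000, KSh 460,000, KSh 570,000 (q = 4 of N = 7).
Individual gaps: 690000−265000 = 425000; 690000−415000 = 275000; 690000−460000 = 230000; 690000−570000 = 120000.
Aggregate gap = KSh 1,050,000.

KSh 1,050,000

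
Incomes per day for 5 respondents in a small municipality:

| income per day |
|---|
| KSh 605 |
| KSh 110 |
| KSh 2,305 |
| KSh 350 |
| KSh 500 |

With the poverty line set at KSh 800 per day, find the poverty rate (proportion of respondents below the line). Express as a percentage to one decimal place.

4 of the 5 respondents have income below KSh 800.
H = 4/5 = 80.0%.

80.0%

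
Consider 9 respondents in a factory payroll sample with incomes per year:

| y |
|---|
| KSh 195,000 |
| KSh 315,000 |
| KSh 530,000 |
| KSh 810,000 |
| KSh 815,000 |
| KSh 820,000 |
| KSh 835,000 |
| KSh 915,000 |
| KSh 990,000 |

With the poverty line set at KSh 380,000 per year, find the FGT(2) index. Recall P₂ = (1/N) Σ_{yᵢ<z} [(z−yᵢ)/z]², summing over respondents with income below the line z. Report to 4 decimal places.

0.0296

Below the line: KSh 195,000, KSh 315,000 (q = 2 of N = 9).
Normalized shortfalls: (380000−195000)/380000 = 0.4868; (380000−315000)/380000 = 0.1711.
Squared: 0.2370; 0.0293.
Sum = 0.266274; P₂ = 0.266274 / 9 = 0.0296.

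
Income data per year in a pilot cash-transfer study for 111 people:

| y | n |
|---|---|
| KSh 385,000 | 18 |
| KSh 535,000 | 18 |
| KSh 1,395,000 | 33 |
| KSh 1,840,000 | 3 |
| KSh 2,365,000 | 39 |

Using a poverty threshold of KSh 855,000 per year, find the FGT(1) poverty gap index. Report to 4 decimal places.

Below the line: 18×KSh 385,000, 18×KSh 535,000 (q = 36 of N = 111).
Normalized shortfalls: (855000−385000)/855000 = 0.5497 (×18); (855000−535000)/855000 = 0.3743 (×18).
Sum of shortfalls = 16.631579; P₁ averages over all N: 16.631579 / 111 = 0.1498.

0.1498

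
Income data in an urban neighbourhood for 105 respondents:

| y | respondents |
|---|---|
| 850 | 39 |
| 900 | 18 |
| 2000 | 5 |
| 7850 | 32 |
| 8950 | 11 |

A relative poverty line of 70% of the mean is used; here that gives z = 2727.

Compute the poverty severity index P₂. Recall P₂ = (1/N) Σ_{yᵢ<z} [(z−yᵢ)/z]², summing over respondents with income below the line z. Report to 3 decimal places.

Below z: 39×850, 18×900, 5×2000 (q = 62 of N = 105).
Relative gaps: (2727−850)/2727 = 0.6883 (×39); (2727−900)/2727 = 0.6700 (×18); (2727−2000)/2727 = 0.2666 (×5).
Squared: 0.4738 (×39); 0.4489 (×18); 0.0711 (×5).
Sum = 26.911399; P₂ = 26.911399 / 105 = 0.256.

0.256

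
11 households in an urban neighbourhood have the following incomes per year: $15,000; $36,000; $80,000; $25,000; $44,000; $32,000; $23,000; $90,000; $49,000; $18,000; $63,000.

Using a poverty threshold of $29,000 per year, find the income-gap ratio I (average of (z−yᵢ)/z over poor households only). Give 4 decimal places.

0.3017

Below z: $15,000, $18,000, $23,000, $25,000 (q = 4 of N = 11).
Shortfall ratios (z−y)/z: 0.4828, 0.3793, 0.2069, 0.1379; sum = 1.206897.
I averages over the q = 4 poor units only: 1.206897 / 4 = 0.3017.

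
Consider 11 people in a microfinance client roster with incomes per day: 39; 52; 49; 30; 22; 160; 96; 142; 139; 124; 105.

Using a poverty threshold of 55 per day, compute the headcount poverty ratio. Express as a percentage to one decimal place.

5 of the 11 people have income below 55.
H = 5/11 = 45.5%.

45.5%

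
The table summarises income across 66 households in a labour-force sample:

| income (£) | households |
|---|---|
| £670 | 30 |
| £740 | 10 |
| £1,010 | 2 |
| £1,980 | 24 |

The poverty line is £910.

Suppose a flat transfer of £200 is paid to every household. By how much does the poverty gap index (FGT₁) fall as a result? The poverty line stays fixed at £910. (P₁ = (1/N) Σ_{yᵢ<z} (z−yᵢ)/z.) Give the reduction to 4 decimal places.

0.1282

Before: below the line — 30×£670, 10×£740; poverty gap index (FGT₁) = 0.148185.
After the £200 transfer: below the line — 30×£870; poverty gap index (FGT₁) = 0.019980.
Reduction = 0.148185 − 0.019980 = 0.1282.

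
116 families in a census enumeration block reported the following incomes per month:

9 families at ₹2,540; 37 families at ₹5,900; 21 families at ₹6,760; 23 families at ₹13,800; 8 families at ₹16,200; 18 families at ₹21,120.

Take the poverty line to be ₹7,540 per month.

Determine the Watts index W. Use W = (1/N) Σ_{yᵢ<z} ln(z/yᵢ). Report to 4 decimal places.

0.1824

Below the line: 9×₹2,540, 37×₹5,900, 21×₹6,760 (q = 67 of N = 116).
Log shortfalls: ln(7540/2540) = 1.0881 (×9); ln(7540/5900) = 0.2453 (×37); ln(7540/6760) = 0.1092 (×21).
W = 21.160692 / 116 = 0.1824.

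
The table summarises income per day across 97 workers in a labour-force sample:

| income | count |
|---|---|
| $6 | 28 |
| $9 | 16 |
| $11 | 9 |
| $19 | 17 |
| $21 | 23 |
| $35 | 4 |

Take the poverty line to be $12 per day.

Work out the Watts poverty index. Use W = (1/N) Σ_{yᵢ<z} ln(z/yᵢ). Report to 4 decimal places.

Below z: 28×$6, 16×$9, 9×$11 (q = 53 of N = 97).
ln(z/y) terms: ln(12/6) = 0.6931 (×28); ln(12/9) = 0.2877 (×16); ln(12/11) = 0.0870 (×9).
W = 24.794137 / 97 = 0.2556.

0.2556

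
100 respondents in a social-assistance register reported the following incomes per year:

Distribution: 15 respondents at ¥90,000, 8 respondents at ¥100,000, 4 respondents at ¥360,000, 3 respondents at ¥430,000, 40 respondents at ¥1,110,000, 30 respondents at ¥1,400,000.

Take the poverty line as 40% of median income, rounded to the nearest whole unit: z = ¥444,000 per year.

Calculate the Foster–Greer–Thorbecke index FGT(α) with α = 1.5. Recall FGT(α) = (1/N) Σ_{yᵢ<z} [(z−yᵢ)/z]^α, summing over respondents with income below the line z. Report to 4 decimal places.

Incomes under z: 15×¥90,000, 8×¥100,000, 4×¥360,000, 3×¥430,000 (q = 30 of N = 100).
Gap ratios (z−y)/z: (444000−90000)/444000 = 0.7973 (×15); (444000−100000)/444000 = 0.7748 (×8); (444000−360000)/444000 = 0.1892 (×4); (444000−430000)/444000 = 0.0315 (×3).
Raised to α = 1.5: 0.71192 (×15); 0.68197 (×8); 0.08229 (×4); 0.00560 (×3).
Sum = 16.480471; FGT(1.5) = 16.480471 / 100 = 0.1648.

0.1648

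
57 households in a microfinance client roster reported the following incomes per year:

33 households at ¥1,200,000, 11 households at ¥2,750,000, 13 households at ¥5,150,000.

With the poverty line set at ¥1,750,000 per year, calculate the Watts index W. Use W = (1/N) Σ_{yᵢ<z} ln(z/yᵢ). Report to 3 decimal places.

0.218

Below the line: 33×¥1,200,000 (q = 33 of N = 57).
ln(z/y) terms: ln(1750000/1200000) = 0.3773 (×33).
W = 12.450710 / 57 = 0.218.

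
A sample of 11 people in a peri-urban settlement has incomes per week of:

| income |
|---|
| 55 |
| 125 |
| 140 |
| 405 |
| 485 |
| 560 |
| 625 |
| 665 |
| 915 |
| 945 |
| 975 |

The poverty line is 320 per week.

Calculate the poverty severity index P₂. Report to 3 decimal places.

0.125

Poor units: 55, 125, 140 (q = 3 of N = 11).
Gap ratios (z−y)/z: (320−55)/320 = 0.8281; (320−125)/320 = 0.6094; (320−140)/320 = 0.5625.
Squared: 0.6858; 0.3713; 0.3164.
Sum = 1.373535; P₂ = 1.373535 / 11 = 0.125.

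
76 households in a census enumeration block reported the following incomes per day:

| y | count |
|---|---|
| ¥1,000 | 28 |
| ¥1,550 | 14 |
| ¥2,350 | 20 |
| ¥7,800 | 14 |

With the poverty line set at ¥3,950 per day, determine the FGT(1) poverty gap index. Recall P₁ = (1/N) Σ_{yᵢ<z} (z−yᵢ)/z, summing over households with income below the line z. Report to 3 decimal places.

0.494

Below z: 28×¥1,000, 14×¥1,550, 20×¥2,350 (q = 62 of N = 76).
Normalized shortfalls: (3950−1000)/3950 = 0.7468 (×28); (3950−1550)/3950 = 0.6076 (×14); (3950−2350)/3950 = 0.4051 (×20).
Σ = 37.518987. Dividing by the full population N = 76 gives P₁ = 0.494.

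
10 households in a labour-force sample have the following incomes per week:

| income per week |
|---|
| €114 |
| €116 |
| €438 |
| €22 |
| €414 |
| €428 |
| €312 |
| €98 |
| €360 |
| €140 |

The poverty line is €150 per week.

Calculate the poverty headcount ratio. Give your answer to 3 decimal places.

5 of the 10 households have income below €150.
H = 5/10 = 0.500.

0.500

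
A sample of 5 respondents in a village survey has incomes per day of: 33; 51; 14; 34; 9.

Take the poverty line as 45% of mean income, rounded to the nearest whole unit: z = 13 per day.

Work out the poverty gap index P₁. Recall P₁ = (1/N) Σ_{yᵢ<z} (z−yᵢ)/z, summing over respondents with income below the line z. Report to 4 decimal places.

0.0615

Below the line: 9 (q = 1 of N = 5).
Shortfall ratios: (13−9)/13 = 0.3077.
Σ = 0.307692. Dividing by the full population N = 5 gives P₁ = 0.0615.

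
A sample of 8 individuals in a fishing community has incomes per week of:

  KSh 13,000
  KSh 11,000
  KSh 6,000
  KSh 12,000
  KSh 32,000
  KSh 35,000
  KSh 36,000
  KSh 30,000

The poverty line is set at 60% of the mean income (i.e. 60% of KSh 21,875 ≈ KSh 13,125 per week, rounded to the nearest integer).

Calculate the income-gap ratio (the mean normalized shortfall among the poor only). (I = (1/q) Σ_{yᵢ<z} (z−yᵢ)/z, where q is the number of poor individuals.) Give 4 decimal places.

0.2000

Below the line: KSh 6,000, KSh 11,000, KSh 12,000, KSh 13,000 (q = 4 of N = 8).
Relative gaps: 0.5429, 0.1619, 0.0857, 0.0095; sum = 0.800000.
I averages over the q = 4 poor units only: 0.800000 / 4 = 0.2000.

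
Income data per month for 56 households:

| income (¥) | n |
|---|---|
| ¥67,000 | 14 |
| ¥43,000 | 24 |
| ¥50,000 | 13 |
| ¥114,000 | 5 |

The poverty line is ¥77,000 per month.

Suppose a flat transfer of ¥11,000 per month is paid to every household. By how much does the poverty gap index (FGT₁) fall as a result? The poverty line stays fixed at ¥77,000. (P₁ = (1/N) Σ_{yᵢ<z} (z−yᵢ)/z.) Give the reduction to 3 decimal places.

0.127

Before: below the line — 24×¥43,000, 13×¥50,000, 14×¥67,000; poverty gap index (FGT₁) = 0.30311.
After the ¥11,000 transfer: below the line — 24×¥54,000, 13×¥61,000; poverty gap index (FGT₁) = 0.17625.
Reduction = 0.30311 − 0.17625 = 0.127.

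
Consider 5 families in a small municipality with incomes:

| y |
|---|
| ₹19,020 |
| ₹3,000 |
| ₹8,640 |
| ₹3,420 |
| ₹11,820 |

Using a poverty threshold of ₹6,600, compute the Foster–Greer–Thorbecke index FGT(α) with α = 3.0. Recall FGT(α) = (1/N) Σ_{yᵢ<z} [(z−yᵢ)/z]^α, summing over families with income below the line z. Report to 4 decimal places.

0.0548

Below the line: ₹3,000, ₹3,420 (q = 2 of N = 5).
Normalized shortfalls: (6600−3000)/6600 = 0.5455; (6600−3420)/6600 = 0.4818.
Raised to α = 3.0: 0.16228; 0.11185.
Sum = 0.274137; FGT(3.0) = 0.274137 / 5 = 0.0548.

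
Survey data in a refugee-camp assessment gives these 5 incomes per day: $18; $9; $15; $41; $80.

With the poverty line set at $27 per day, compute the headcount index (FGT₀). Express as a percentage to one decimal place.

60.0%

3 of the 5 households have income below $27.
H = 3/5 = 60.0%.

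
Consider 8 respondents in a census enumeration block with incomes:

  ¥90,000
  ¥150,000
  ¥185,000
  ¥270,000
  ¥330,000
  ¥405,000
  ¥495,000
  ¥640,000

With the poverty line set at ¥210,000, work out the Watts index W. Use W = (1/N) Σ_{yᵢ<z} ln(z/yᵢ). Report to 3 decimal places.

Below z: ¥90,000, ¥150,000, ¥185,000 (q = 3 of N = 8).
ln(z/y) terms: ln(210000/90000) = 0.8473; ln(210000/150000) = 0.3365; ln(210000/185000) = 0.1268.
W = 1.310522 / 8 = 0.164.

0.164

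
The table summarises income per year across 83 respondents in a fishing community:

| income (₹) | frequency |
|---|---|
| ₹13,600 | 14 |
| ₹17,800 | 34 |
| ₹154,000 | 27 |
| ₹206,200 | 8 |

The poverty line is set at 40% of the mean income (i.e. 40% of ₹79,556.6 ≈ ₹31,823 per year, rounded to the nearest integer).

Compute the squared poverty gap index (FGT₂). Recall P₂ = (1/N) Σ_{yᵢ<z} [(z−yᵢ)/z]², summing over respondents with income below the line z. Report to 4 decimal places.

0.1349

Below the line: 14×₹13,600, 34×₹17,800 (q = 48 of N = 83).
Normalized shortfalls: (31823−13600)/31823 = 0.5726 (×14); (31823−17800)/31823 = 0.4407 (×34).
Squared: 0.3279 (×14); 0.1942 (×34).
Sum = 11.192816; P₂ = 11.192816 / 83 = 0.1349.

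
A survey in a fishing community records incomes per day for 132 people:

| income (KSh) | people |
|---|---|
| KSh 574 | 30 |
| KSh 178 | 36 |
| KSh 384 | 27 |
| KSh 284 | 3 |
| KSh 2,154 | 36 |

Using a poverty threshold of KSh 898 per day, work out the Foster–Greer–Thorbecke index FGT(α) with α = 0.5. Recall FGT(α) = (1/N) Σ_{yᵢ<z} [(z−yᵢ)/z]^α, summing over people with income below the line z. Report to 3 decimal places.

0.554

Incomes under z: 36×KSh 178, 3×KSh 284, 27×KSh 384, 30×KSh 574 (q = 96 of N = 132).
Shortfall ratios: (898−178)/898 = 0.8018 (×36); (898−284)/898 = 0.6837 (×3); (898−384)/898 = 0.5724 (×27); (898−574)/898 = 0.3608 (×30).
Raised to α = 0.5: 0.89542 (×36); 0.82689 (×3); 0.75656 (×27); 0.60067 (×30).
Sum = 73.163030; FGT(0.5) = 73.163030 / 132 = 0.554.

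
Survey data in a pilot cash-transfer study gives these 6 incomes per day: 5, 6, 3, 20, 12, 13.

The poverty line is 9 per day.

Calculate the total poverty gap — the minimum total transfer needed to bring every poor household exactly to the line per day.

Poor units: 3, 5, 6 (q = 3 of N = 6).
Individual gaps: 9−3 = 6; 9−5 = 4; 9−6 = 3.
Aggregate gap = 13.

13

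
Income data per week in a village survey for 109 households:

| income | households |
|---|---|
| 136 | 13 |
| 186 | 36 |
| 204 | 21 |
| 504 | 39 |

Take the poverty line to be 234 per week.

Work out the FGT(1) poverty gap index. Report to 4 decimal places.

Incomes under z: 13×136, 36×186, 21×204 (q = 70 of N = 109).
Relative gaps: (234−136)/234 = 0.4188 (×13); (234−186)/234 = 0.2051 (×36); (234−204)/234 = 0.1282 (×21).
Sum of shortfalls = 15.521368; P₁ averages over all N: 15.521368 / 109 = 0.1424.

0.1424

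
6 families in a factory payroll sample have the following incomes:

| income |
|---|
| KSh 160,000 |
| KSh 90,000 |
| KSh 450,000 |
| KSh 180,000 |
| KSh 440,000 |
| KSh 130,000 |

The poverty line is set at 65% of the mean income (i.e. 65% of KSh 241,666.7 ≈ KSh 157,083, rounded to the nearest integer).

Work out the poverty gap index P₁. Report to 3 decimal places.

0.100

Incomes under z: KSh 90,000, KSh 130,000 (q = 2 of N = 6).
Normalized shortfalls: (157083−90000)/157083 = 0.4271; (157083−130000)/157083 = 0.1724.
Sum of shortfalls = 0.599467; P₁ averages over all N: 0.599467 / 6 = 0.100.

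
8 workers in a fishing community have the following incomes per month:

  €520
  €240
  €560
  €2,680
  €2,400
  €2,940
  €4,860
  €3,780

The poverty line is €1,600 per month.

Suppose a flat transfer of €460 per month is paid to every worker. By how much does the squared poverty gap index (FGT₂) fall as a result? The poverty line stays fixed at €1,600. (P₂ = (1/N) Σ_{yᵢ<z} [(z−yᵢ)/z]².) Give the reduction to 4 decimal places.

Before: below the line — €240, €520, €560; squared poverty gap index (FGT₂) = 0.200078.
After the €460 transfer: below the line — €700, €980, €1,020; squared poverty gap index (FGT₂) = 0.074746.
Reduction = 0.200078 − 0.074746 = 0.1253.

0.1253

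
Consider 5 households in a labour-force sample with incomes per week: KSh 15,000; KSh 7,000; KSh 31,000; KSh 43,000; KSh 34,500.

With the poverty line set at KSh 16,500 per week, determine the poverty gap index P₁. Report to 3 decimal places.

0.133

Poor units: KSh 7,000, KSh 15,000 (q = 2 of N = 5).
Shortfall ratios: (16500−7000)/16500 = 0.5758; (16500−15000)/16500 = 0.0909.
Σ = 0.666667. Dividing by the full population N = 5 gives P₁ = 0.133.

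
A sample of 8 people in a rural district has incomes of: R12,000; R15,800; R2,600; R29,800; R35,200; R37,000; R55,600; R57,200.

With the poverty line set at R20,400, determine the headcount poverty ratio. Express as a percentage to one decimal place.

37.5%

3 of the 8 people have income below R20,400.
H = 3/8 = 37.5%.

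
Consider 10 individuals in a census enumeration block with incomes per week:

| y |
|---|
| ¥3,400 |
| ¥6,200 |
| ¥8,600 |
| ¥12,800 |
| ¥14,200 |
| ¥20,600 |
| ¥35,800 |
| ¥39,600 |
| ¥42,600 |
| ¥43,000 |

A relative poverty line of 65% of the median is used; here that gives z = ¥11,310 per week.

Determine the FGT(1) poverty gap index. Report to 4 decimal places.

Below the line: ¥3,400, ¥6,200, ¥8,600 (q = 3 of N = 10).
Gap ratios (z−y)/z: (11310−3400)/11310 = 0.6994; (11310−6200)/11310 = 0.4518; (11310−8600)/11310 = 0.2396.
Sum of shortfalls = 1.390805; P₁ averages over all N: 1.390805 / 10 = 0.1391.

0.1391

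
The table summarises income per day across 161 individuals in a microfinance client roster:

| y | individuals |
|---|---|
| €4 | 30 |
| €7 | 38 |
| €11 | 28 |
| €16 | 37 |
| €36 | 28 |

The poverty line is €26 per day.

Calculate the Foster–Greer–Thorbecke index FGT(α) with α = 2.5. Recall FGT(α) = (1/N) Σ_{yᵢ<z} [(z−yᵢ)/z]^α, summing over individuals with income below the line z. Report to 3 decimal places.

Poor units: 30×€4, 38×€7, 28×€11, 37×€16 (q = 133 of N = 161).
Relative gaps: (26−4)/26 = 0.8462 (×30); (26−7)/26 = 0.7308 (×38); (26−11)/26 = 0.5769 (×28); (26−16)/26 = 0.3846 (×37).
Raised to α = 2.5: 0.65860 (×30); 0.45651 (×38); 0.25281 (×28); 0.09174 (×37).
Sum = 47.578597; FGT(2.5) = 47.578597 / 161 = 0.296.

0.296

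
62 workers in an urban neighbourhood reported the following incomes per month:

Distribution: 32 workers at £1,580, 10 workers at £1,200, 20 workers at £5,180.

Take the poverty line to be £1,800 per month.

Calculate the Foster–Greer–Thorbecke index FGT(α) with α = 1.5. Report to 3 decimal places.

0.053

Poor units: 10×£1,200, 32×£1,580 (q = 42 of N = 62).
Shortfall ratios: (1800−1200)/1800 = 0.3333 (×10); (1800−1580)/1800 = 0.1222 (×32).
Raised to α = 1.5: 0.19245 (×10); 0.04273 (×32).
Sum = 3.291837; FGT(1.5) = 3.291837 / 62 = 0.053.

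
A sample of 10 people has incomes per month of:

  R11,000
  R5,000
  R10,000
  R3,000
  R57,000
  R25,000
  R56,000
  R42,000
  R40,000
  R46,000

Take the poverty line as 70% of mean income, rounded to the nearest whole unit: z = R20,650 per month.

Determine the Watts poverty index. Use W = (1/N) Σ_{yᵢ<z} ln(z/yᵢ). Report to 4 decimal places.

Poor units: R3,000, R5,000, R10,000, R11,000 (q = 4 of N = 10).
Log shortfalls: ln(20650/3000) = 1.9291; ln(20650/5000) = 1.4183; ln(20650/10000) = 0.7251; ln(20650/11000) = 0.6298.
W = 4.702331 / 10 = 0.4702.

0.4702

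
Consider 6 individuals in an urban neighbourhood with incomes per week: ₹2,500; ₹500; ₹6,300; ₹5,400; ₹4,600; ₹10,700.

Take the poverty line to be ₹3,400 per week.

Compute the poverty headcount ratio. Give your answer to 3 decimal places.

0.333

2 of the 6 individuals have income below ₹3,400.
H = 2/6 = 0.333.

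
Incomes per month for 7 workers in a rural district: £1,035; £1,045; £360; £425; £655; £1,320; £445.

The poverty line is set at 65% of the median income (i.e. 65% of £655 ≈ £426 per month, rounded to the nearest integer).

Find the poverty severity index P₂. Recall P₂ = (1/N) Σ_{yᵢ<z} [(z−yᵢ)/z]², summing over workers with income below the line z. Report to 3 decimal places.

Below the line: £360, £425 (q = 2 of N = 7).
Normalized shortfalls: (426−360)/426 = 0.1549; (426−425)/426 = 0.0023.
Squared: 0.0240; 0.0000.
Sum = 0.024009; P₂ = 0.024009 / 7 = 0.003.

0.003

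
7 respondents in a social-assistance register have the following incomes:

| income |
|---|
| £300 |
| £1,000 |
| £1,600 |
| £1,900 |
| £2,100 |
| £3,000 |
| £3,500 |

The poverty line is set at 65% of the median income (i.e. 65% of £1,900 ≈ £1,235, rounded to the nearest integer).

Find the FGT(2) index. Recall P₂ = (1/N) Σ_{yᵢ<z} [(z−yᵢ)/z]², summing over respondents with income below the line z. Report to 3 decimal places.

Below the line: £300, £1,000 (q = 2 of N = 7).
Normalized shortfalls: (1235−300)/1235 = 0.7571; (1235−1000)/1235 = 0.1903.
Squared: 0.5732; 0.0362.
Sum = 0.609386; P₂ = 0.609386 / 7 = 0.087.

0.087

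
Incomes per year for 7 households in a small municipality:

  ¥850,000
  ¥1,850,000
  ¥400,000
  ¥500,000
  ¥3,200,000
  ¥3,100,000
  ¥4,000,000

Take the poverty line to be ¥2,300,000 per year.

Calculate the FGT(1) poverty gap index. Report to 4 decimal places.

Below z: ¥400,000, ¥500,000, ¥850,000, ¥1,850,000 (q = 4 of N = 7).
Shortfall ratios: (2300000−400000)/2300000 = 0.8261; (2300000−500000)/2300000 = 0.7826; (2300000−850000)/2300000 = 0.6304; (2300000−1850000)/2300000 = 0.1957.
Σ = 2.434783. Dividing by the full population N = 7 gives P₁ = 0.3478.

0.3478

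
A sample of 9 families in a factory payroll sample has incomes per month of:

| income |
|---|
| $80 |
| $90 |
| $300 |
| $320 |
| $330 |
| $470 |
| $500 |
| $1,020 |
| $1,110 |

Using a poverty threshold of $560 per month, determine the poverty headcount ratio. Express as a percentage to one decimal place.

77.8%

7 of the 9 families have income below $560.
H = 7/9 = 77.8%.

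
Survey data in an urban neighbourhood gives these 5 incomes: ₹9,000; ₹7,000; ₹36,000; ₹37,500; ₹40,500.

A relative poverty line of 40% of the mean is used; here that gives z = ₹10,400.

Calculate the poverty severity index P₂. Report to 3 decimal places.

Poor units: ₹7,000, ₹9,000 (q = 2 of N = 5).
Shortfall ratios: (10400−7000)/10400 = 0.3269; (10400−9000)/10400 = 0.1346.
Squared: 0.1069; 0.0181.
Sum = 0.125000; P₂ = 0.125000 / 5 = 0.025.

0.025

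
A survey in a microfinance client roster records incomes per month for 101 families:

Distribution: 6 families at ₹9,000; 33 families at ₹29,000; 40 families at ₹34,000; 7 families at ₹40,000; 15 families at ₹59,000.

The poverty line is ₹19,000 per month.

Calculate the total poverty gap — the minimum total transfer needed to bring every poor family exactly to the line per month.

₹60,000

Incomes under z: 6×₹9,000 (q = 6 of N = 101).
Individual gaps: 6×(19000−9000) = 60000.
Aggregate gap = ₹60,000.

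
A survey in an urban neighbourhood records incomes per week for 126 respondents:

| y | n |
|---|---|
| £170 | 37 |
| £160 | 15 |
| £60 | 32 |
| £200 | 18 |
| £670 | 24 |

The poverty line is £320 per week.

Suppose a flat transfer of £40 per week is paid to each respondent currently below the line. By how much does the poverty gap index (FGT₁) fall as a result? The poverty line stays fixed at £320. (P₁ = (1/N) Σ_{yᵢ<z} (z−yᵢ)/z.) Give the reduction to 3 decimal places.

Before: below the line — 32×£60, 15×£160, 37×£170, 18×£200; poverty gap index (FGT₁) = 0.45709.
After the £40 transfer: below the line — 32×£100, 15×£200, 37×£210, 18×£240; poverty gap index (FGT₁) = 0.35590.
Reduction = 0.45709 − 0.35590 = 0.101.

0.101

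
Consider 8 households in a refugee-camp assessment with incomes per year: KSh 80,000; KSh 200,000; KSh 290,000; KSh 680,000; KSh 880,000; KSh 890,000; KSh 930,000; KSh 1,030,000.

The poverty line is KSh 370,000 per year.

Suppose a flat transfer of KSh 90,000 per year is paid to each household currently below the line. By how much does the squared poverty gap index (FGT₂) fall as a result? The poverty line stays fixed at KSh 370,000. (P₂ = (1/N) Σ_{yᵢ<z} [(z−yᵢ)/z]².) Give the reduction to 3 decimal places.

0.067

Before: below the line — KSh 80,000, KSh 200,000, KSh 290,000; squared poverty gap index (FGT₂) = 0.10902.
After the KSh 90,000 transfer: below the line — KSh 170,000, KSh 290,000; squared poverty gap index (FGT₂) = 0.04237.
Reduction = 0.10902 − 0.04237 = 0.067.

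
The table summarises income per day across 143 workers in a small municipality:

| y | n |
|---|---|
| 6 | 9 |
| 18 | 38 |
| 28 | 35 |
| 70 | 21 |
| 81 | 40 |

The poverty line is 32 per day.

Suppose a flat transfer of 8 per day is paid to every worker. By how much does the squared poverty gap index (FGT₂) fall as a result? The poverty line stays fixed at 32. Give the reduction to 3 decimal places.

0.067

Before: below the line — 9×6, 38×18, 35×28; squared poverty gap index (FGT₂) = 0.09624.
After the 8 transfer: below the line — 9×14, 38×26; squared poverty gap index (FGT₂) = 0.02926.
Reduction = 0.09624 − 0.02926 = 0.067.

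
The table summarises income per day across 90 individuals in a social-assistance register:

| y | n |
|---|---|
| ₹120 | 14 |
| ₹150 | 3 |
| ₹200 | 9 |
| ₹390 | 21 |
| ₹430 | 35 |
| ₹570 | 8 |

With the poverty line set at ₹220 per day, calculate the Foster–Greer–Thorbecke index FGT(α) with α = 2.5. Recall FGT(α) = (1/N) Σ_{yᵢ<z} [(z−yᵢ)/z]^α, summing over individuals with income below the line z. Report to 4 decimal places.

Below the line: 14×₹120, 3×₹150, 9×₹200 (q = 26 of N = 90).
Shortfall ratios: (220−120)/220 = 0.4545 (×14); (220−150)/220 = 0.3182 (×3); (220−200)/220 = 0.0909 (×9).
Raised to α = 2.5: 0.13930 (×14); 0.05711 (×3); 0.00249 (×9).
Sum = 2.143912; FGT(2.5) = 2.143912 / 90 = 0.0238.

0.0238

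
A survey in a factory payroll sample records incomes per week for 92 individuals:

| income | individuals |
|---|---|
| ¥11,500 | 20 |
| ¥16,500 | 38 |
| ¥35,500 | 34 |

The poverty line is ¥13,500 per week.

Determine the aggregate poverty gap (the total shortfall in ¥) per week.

Poor units: 20×¥11,500 (q = 20 of N = 92).
Individual gaps: 20×(13500−11500) = 40000.
Aggregate gap = ¥40,000.

¥40,000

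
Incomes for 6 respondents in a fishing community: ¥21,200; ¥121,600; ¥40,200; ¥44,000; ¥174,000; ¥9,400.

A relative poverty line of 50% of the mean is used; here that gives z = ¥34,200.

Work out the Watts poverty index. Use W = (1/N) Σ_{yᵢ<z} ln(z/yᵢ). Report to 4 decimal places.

0.2950

Incomes under z: ¥9,400, ¥21,200 (q = 2 of N = 6).
Log shortfalls: ln(34200/9400) = 1.2915; ln(34200/21200) = 0.4782.
W = 1.769740 / 6 = 0.2950.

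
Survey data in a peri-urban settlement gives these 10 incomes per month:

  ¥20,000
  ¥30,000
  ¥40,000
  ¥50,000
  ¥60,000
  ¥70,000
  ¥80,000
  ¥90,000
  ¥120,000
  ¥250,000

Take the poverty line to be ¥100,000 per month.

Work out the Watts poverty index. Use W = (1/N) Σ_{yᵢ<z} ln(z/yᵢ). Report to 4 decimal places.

0.5619

Incomes under z: ¥20,000, ¥30,000, ¥40,000, ¥50,000, ¥60,000, ¥70,000, ¥80,000, ¥90,000 (q = 8 of N = 10).
Log shortfalls: ln(100000/20000) = 1.6094; ln(100000/30000) = 1.2040; ln(100000/40000) = 0.9163; ln(100000/50000) = 0.6931; ln(100000/60000) = 0.5108; ln(100000/70000) = 0.3567; ln(100000/80000) = 0.2231; ln(100000/90000) = 0.1054.
W = 5.618853 / 10 = 0.5619.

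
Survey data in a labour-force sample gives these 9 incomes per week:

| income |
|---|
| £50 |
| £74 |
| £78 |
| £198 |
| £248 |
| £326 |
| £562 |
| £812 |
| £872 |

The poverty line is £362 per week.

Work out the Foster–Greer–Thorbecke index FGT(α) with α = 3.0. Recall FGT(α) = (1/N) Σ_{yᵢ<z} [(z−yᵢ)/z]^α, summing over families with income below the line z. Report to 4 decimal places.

Below z: £50, £74, £78, £198, £248, £326 (q = 6 of N = 9).
Relative gaps: (362−50)/362 = 0.8619; (362−74)/362 = 0.7956; (362−78)/362 = 0.7845; (362−198)/362 = 0.4530; (362−248)/362 = 0.3149; (362−326)/362 = 0.0994.
Raised to α = 3.0: 0.64023; 0.50356; 0.48287; 0.09298; 0.03123; 0.00098.
Sum = 1.751861; FGT(3.0) = 1.751861 / 9 = 0.1947.

0.1947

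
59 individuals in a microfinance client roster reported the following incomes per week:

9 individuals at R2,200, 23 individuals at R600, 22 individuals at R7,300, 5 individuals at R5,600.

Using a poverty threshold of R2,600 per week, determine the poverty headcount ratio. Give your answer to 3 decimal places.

0.542

32 of the 59 individuals have income below R2,600.
H = 32/59 = 0.542.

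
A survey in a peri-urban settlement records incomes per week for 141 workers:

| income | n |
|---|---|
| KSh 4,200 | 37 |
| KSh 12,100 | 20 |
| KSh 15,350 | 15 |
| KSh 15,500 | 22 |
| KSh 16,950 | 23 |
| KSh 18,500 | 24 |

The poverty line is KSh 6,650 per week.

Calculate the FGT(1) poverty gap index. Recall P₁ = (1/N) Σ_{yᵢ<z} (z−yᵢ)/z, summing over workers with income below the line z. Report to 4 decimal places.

Below z: 37×KSh 4,200 (q = 37 of N = 141).
Relative gaps: (6650−4200)/6650 = 0.3684 (×37).
Σ = 13.631579. Dividing by the full population N = 141 gives P₁ = 0.0967.

0.0967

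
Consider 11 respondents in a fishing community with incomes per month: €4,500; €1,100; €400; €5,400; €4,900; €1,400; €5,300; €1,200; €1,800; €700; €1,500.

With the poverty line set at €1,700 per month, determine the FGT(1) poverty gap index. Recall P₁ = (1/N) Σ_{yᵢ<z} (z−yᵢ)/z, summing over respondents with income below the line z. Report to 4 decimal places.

Incomes under z: €400, €700, €1,100, €1,200, €1,400, €1,500 (q = 6 of N = 11).
Gap ratios (z−y)/z: (1700−400)/1700 = 0.7647; (1700−700)/1700 = 0.5882; (1700−1100)/1700 = 0.3529; (1700−1200)/1700 = 0.2941; (1700−1400)/1700 = 0.1765; (1700−1500)/1700 = 0.1176.
Σ = 2.294118. Dividing by the full population N = 11 gives P₁ = 0.2086.

0.2086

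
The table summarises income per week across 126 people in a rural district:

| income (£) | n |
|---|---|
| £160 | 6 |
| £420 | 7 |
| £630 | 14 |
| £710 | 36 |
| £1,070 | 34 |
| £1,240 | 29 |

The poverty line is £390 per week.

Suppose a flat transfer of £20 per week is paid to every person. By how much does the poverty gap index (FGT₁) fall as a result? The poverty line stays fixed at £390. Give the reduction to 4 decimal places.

0.0024

Before: below the line — 6×£160; poverty gap index (FGT₁) = 0.028083.
After the £20 transfer: below the line — 6×£180; poverty gap index (FGT₁) = 0.025641.
Reduction = 0.028083 − 0.025641 = 0.0024.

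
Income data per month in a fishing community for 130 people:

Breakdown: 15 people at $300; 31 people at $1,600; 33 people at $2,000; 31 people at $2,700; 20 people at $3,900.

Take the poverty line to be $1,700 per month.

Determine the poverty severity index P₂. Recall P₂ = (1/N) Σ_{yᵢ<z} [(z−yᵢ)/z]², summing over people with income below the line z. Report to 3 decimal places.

Below z: 15×$300, 31×$1,600 (q = 46 of N = 130).
Gap ratios (z−y)/z: (1700−300)/1700 = 0.8235 (×15); (1700−1600)/1700 = 0.0588 (×31).
Squared: 0.6782 (×15); 0.0035 (×31).
Sum = 10.280277; P₂ = 10.280277 / 130 = 0.079.

0.079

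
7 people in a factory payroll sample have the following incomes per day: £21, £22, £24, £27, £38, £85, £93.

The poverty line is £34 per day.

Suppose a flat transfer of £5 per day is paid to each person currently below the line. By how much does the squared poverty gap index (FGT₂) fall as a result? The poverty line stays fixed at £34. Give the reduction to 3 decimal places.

Before: below the line — £21, £22, £24, £27; squared poverty gap index (FGT₂) = 0.05709.
After the £5 transfer: below the line — £26, £27, £29, £32; squared poverty gap index (FGT₂) = 0.01755.
Reduction = 0.05709 − 0.01755 = 0.040.

0.040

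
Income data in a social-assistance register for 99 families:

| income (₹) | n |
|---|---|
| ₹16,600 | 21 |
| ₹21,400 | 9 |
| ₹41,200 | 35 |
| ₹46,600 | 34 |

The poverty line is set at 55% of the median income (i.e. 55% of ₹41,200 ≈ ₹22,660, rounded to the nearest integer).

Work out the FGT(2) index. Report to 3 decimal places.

Poor units: 21×₹16,600, 9×₹21,400 (q = 30 of N = 99).
Shortfall ratios: (22660−16600)/22660 = 0.2674 (×21); (22660−21400)/22660 = 0.0556 (×9).
Squared: 0.0715 (×21); 0.0031 (×9).
Sum = 1.529740; P₂ = 1.529740 / 99 = 0.015.

0.015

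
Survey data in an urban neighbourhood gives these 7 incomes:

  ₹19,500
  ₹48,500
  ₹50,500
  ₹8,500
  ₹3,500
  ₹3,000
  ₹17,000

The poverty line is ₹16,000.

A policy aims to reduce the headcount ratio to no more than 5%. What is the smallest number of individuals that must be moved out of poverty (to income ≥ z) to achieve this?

Currently q = 3 of N = 7 are below the line (H = 0.429).
A headcount ratio of at most 5% allows at most ⌊0.05 × 7⌋ = 0 poor individuals.
So at least 3 − 0 = 3 must be lifted.

3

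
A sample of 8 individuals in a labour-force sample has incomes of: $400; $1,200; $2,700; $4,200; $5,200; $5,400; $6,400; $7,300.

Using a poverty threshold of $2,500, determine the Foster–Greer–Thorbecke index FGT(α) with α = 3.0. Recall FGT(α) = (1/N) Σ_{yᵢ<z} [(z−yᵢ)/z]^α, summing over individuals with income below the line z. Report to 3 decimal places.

0.092

Below the line: $400, $1,200 (q = 2 of N = 8).
Relative gaps: (2500−400)/2500 = 0.8400; (2500−1200)/2500 = 0.5200.
Raised to α = 3.0: 0.59270; 0.14061.
Sum = 0.733312; FGT(3.0) = 0.733312 / 8 = 0.092.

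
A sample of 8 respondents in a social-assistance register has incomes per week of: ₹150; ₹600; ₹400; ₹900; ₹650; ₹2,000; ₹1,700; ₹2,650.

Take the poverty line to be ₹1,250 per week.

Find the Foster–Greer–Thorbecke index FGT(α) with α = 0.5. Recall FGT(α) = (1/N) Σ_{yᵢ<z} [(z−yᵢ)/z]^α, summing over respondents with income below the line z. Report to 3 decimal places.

0.463

Poor units: ₹150, ₹400, ₹600, ₹650, ₹900 (q = 5 of N = 8).
Relative gaps: (1250−150)/1250 = 0.8800; (1250−400)/1250 = 0.6800; (1250−600)/1250 = 0.5200; (1250−650)/1250 = 0.4800; (1250−900)/1250 = 0.2800.
Raised to α = 0.5: 0.93808; 0.82462; 0.72111; 0.69282; 0.52915.
Sum = 3.705785; FGT(0.5) = 3.705785 / 8 = 0.463.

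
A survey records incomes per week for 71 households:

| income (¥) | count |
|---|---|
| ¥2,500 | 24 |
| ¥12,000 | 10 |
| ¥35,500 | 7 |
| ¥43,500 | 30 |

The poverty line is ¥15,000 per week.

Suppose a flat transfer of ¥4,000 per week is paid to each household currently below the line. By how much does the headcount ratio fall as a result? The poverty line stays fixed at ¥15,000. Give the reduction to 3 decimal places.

0.141

Before: below the line — 24×¥2,500, 10×¥12,000; headcount ratio = 0.47887.
After the ¥4,000 transfer: below the line — 24×¥6,500; headcount ratio = 0.33803.
Reduction = 0.47887 − 0.33803 = 0.141.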